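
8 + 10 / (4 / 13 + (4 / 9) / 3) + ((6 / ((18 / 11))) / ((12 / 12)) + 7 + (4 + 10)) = 2621 / 48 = 54.60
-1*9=-9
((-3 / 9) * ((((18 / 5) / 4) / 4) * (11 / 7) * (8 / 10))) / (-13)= 33 / 4550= 0.01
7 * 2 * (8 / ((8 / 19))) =266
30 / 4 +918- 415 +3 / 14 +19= 3708 / 7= 529.71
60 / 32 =15 / 8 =1.88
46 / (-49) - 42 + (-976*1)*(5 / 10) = -26016 / 49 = -530.94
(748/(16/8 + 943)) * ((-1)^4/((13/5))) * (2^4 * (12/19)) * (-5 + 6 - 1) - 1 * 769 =-769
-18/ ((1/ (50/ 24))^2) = -625/ 8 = -78.12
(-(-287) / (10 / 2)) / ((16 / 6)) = 861 / 40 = 21.52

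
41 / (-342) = -41 / 342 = -0.12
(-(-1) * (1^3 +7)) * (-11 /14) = -44 /7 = -6.29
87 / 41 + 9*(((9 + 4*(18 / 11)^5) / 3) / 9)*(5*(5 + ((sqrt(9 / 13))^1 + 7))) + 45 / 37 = 45038655*sqrt(13) / 2093663 + 274110120804 / 244314367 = 1199.52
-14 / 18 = -7 / 9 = -0.78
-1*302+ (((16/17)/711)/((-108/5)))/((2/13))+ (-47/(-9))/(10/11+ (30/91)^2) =-8982025035583/30255815790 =-296.87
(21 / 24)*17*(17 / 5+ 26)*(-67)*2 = -1172031 / 20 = -58601.55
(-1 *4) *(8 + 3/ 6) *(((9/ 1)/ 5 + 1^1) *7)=-3332/ 5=-666.40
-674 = -674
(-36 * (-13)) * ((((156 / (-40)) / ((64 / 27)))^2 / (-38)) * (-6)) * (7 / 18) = 302704857 / 3891200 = 77.79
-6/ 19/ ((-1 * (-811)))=-6/ 15409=-0.00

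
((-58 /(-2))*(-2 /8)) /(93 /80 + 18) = -0.38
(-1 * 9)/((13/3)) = -27/13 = -2.08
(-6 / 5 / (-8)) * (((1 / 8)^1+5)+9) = 339 / 160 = 2.12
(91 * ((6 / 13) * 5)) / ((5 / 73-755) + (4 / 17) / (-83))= -10815315 / 38880251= -0.28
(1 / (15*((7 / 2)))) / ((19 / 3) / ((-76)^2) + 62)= 608 / 1979075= 0.00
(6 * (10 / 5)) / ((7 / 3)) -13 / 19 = 593 / 133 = 4.46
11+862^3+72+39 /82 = 52521328941 /82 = 640504011.48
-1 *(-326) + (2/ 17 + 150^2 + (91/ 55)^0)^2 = 146320879575/ 289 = 506300621.37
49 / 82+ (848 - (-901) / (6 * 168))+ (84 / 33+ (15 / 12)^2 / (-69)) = 4454323525 / 5227992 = 852.01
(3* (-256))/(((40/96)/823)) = -1516953.60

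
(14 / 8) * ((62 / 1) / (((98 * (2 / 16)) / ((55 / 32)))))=15.22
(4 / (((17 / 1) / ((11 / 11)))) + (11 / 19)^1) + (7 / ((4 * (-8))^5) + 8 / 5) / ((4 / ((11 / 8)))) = 1.36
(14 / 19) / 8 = 7 / 76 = 0.09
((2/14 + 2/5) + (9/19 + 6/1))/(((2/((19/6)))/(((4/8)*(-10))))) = -55.55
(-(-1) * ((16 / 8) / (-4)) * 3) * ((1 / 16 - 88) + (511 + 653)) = -1614.09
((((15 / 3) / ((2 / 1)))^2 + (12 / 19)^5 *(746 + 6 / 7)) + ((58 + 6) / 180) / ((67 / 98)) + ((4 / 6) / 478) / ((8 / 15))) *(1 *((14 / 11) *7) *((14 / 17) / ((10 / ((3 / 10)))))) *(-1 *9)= -162.10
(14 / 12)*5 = 35 / 6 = 5.83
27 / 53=0.51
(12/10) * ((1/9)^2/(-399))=-2/53865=-0.00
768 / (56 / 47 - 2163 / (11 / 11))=-36096 / 101605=-0.36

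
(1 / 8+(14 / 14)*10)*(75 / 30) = 25.31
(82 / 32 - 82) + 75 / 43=-53453 / 688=-77.69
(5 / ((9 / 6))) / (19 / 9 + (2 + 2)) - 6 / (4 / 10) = -159 / 11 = -14.45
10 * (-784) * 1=-7840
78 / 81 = 26 / 27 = 0.96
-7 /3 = -2.33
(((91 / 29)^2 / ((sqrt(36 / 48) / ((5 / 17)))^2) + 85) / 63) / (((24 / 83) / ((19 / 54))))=1.66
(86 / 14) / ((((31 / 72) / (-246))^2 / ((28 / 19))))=53958970368 / 18259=2955198.55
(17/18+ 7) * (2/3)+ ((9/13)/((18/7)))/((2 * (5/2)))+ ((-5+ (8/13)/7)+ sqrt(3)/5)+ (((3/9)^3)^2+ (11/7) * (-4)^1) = -3878369/663390+ sqrt(3)/5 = -5.50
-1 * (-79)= 79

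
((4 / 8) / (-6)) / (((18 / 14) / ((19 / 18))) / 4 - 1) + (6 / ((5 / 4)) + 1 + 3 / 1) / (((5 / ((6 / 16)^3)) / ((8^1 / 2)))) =43607 / 88800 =0.49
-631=-631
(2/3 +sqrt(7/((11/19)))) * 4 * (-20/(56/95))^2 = 451250/147 +225625 * sqrt(1463)/539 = 19080.81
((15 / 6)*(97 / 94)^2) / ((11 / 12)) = 141135 / 48598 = 2.90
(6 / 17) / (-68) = -3 / 578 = -0.01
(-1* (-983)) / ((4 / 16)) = 3932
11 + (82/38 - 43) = -567/19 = -29.84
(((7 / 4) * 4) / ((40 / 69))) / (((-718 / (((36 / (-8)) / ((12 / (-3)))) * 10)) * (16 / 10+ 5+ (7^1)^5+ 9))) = -21735 / 1932580288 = -0.00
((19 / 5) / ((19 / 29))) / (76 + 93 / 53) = 1537 / 20605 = 0.07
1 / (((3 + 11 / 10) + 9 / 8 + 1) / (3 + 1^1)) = 160 / 249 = 0.64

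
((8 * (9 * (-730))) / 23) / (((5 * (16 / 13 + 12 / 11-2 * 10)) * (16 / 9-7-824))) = -845559 / 27120542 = -0.03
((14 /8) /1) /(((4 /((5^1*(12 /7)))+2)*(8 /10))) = 525 /592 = 0.89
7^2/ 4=49/ 4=12.25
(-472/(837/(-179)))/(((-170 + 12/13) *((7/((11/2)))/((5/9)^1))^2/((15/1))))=-2076556625/1216978749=-1.71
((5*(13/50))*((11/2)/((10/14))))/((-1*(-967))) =1001/96700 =0.01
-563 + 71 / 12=-6685 / 12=-557.08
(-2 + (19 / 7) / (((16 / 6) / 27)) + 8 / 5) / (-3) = -7583 / 840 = -9.03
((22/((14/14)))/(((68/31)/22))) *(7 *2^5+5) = 858979/17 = 50528.18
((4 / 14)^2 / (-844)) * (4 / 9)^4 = -256 / 67834179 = -0.00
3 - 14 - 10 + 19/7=-128/7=-18.29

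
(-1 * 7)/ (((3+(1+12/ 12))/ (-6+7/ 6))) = 203/ 30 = 6.77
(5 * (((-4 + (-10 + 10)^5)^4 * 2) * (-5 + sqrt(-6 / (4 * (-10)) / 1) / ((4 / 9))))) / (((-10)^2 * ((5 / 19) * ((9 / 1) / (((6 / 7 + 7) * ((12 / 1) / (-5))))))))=107008 / 105 - 40128 * sqrt(15) / 875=841.51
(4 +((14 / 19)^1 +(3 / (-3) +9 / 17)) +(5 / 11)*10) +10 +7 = 91709 / 3553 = 25.81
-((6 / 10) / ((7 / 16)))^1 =-48 / 35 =-1.37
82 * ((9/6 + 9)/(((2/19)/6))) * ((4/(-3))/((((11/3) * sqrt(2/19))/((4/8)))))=-49077 * sqrt(38)/11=-27502.81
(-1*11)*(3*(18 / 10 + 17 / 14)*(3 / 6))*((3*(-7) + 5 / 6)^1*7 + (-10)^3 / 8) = 3706637 / 280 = 13237.99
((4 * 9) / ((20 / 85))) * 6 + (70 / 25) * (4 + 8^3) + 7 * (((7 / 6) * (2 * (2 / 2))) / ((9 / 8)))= 320938 / 135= 2377.32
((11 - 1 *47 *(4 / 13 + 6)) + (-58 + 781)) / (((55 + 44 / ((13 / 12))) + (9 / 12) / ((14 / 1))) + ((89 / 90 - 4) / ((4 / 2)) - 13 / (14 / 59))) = 14333760 / 1290013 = 11.11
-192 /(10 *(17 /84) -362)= 8064 /15119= 0.53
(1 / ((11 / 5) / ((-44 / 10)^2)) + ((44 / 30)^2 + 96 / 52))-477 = -1357793 / 2925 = -464.20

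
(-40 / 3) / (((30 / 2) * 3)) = -8 / 27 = -0.30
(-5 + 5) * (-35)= 0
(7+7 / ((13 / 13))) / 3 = 14 / 3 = 4.67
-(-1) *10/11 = 10/11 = 0.91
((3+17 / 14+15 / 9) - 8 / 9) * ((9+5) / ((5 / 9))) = 629 / 5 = 125.80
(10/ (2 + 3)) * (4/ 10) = 4/ 5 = 0.80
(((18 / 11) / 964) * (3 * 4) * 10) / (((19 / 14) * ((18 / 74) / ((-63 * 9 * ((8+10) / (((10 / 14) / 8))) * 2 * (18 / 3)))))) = -42632013312 / 50369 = -846393.88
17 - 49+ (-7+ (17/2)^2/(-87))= -13861/348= -39.83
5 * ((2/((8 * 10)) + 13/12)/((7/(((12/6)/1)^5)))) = 25.33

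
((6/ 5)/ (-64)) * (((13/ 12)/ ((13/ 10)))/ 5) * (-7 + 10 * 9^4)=-65603/ 320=-205.01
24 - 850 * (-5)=4274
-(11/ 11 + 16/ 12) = -7/ 3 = -2.33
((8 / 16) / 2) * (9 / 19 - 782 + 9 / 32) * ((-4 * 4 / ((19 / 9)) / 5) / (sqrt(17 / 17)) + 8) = -1266.44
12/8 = 3/2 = 1.50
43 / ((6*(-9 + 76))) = 43 / 402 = 0.11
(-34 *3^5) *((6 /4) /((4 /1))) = -12393 /4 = -3098.25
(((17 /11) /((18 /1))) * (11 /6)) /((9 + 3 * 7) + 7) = 17 /3996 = 0.00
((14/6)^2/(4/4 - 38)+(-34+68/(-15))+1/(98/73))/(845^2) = -6189949/116507459250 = -0.00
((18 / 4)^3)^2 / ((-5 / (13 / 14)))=-6908733 / 4480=-1542.13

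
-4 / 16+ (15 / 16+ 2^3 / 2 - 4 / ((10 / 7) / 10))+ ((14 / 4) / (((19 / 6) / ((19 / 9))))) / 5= -5483 / 240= -22.85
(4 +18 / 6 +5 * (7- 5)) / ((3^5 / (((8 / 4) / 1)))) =0.14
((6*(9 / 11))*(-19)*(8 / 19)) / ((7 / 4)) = -22.44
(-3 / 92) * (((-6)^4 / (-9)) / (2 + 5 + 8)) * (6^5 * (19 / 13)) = 5318784 / 1495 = 3557.72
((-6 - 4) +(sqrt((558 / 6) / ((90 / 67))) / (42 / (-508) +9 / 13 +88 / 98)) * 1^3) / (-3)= 10 / 3 - 80899 * sqrt(62310) / 10976625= 1.49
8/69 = 0.12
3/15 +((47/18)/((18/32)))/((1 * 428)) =9137/43335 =0.21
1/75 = 0.01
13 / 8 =1.62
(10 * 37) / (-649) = -370 / 649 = -0.57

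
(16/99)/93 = 16/9207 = 0.00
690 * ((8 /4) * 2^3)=11040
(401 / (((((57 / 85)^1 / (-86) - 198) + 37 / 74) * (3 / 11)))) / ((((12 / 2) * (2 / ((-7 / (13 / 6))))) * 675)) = 22571087 / 7601512230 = 0.00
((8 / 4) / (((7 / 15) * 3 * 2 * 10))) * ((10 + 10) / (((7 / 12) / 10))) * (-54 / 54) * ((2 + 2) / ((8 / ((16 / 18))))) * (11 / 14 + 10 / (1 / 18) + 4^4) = -4892000 / 1029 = -4754.13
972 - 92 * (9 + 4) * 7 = -7400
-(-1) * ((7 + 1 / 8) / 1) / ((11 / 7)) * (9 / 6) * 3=3591 / 176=20.40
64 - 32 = 32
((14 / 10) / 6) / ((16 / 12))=7 / 40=0.18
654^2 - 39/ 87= 12403751/ 29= 427715.55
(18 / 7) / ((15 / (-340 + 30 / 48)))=-1629 / 28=-58.18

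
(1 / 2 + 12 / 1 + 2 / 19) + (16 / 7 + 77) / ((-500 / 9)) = 148669 / 13300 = 11.18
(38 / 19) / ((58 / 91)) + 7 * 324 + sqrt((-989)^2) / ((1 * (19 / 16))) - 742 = 1301451 / 551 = 2361.98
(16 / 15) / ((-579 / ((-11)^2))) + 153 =1326869 / 8685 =152.78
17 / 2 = 8.50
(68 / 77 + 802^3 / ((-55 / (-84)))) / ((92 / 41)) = 3109025590901 / 8855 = 351103962.83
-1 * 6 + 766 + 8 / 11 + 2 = 762.73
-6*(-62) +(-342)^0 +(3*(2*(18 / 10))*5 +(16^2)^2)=65963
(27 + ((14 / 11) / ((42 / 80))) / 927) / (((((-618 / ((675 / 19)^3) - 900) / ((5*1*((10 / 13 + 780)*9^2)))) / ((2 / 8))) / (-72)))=116035098504363281250 / 679489093980983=170768.15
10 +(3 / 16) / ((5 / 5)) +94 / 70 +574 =327897 / 560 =585.53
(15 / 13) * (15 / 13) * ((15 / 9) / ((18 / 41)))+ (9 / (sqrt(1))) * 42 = 383.05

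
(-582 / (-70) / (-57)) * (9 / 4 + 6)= -3201 / 2660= -1.20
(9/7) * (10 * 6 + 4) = 576/7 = 82.29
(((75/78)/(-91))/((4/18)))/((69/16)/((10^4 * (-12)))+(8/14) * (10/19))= -684000000/4325883029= -0.16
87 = 87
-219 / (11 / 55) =-1095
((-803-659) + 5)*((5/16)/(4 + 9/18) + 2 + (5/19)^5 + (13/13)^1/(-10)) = -2559481581287/891395640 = -2871.32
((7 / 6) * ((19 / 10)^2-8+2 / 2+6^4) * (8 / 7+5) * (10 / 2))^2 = 3432649213081 / 1600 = 2145405758.18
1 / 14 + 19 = 267 / 14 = 19.07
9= 9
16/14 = 8/7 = 1.14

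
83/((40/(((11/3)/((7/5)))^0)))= 83/40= 2.08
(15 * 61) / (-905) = -183 / 181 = -1.01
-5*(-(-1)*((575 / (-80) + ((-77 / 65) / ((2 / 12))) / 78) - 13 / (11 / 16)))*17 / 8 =66208829 / 237952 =278.24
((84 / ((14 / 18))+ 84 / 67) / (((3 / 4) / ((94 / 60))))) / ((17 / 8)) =366976 / 3417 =107.40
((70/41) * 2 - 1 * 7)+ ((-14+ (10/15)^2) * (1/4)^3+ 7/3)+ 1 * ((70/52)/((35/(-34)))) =-425441/153504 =-2.77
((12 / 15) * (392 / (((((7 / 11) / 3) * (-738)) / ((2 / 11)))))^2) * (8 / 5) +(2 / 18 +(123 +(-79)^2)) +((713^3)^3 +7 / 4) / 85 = 4803134326684449695826822550897 / 8573100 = 560256421444337485370148.80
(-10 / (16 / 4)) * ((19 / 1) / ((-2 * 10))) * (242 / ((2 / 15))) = 34485 / 8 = 4310.62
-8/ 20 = -2/ 5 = -0.40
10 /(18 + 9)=0.37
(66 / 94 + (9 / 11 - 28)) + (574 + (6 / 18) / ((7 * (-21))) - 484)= 63.52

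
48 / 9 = 16 / 3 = 5.33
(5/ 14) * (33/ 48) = 55/ 224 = 0.25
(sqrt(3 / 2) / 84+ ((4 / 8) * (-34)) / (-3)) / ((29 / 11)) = 11 * sqrt(6) / 4872+ 187 / 87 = 2.15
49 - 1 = 48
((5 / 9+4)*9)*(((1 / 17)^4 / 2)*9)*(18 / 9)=0.00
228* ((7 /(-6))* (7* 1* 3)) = -5586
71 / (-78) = -71 / 78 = -0.91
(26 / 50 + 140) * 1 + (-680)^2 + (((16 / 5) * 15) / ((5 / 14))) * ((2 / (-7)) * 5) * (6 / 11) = 127169843 / 275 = 462435.79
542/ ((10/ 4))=1084/ 5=216.80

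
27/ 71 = 0.38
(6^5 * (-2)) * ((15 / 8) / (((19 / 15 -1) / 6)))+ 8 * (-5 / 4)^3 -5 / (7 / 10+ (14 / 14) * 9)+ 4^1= -509143021 / 776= -656112.14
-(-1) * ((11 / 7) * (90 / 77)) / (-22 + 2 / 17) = -255 / 3038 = -0.08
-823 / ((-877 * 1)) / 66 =0.01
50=50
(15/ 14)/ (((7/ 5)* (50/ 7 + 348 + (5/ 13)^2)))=4225/ 1961442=0.00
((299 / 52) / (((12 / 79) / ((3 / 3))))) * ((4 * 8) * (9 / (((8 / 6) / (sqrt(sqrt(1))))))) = 16353 / 2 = 8176.50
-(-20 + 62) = -42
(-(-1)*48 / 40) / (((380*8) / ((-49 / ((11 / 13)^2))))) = -24843 / 919600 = -0.03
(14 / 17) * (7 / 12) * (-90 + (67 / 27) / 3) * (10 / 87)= -1769635 / 359397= -4.92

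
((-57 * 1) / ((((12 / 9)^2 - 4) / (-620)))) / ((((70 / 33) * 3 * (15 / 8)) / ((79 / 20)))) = -4606569 / 875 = -5264.65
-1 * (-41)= 41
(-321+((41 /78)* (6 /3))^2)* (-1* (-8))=-3892480 /1521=-2559.16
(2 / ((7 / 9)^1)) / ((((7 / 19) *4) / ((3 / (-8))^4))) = 13851 / 401408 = 0.03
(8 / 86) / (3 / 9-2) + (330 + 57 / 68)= 330.78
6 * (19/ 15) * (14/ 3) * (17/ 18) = 4522/ 135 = 33.50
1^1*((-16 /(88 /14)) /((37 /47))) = -1316 /407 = -3.23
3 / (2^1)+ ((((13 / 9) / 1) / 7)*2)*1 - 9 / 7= 79 / 126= 0.63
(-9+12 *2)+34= 49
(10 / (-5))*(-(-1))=-2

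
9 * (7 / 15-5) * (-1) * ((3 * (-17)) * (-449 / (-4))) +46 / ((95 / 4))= -22188947 / 95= -233567.86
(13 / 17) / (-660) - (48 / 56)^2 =-404557 / 549780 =-0.74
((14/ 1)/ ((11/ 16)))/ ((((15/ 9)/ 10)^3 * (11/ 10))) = 483840/ 121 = 3998.68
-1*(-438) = 438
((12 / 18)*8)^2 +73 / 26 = 31.25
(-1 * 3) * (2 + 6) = -24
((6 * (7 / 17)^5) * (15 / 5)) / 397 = 302526 / 563683229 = 0.00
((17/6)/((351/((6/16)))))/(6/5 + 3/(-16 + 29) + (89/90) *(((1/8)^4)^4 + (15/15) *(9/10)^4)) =1869169767219200000/1284110499735035517471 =0.00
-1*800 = -800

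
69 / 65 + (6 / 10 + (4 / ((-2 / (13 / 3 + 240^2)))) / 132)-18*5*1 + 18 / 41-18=-978.69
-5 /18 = -0.28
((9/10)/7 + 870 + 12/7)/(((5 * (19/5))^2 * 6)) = 20343/50540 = 0.40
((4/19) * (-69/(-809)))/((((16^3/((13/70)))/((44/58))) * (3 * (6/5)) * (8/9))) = 9867/51123208192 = 0.00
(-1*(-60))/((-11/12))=-720/11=-65.45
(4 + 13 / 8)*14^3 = 15435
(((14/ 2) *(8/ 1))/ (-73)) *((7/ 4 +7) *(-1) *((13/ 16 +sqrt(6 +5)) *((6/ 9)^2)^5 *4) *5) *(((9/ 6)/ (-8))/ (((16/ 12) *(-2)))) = 63700/ 478953 +78400 *sqrt(11)/ 478953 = 0.68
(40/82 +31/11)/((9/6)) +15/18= 8219/2706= 3.04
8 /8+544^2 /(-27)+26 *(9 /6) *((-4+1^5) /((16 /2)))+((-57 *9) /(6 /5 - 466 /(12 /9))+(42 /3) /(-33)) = -1121106727 /102168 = -10973.17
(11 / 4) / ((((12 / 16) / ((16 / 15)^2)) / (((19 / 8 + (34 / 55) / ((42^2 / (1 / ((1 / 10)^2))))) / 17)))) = 2992928 / 5060475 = 0.59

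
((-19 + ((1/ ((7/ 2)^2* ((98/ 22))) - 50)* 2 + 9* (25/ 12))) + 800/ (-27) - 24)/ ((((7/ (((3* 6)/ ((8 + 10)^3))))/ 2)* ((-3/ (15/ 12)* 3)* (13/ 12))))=199463575/ 11468155608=0.02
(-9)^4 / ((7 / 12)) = 11247.43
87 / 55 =1.58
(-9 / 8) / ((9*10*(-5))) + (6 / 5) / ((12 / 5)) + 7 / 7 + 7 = 3401 / 400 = 8.50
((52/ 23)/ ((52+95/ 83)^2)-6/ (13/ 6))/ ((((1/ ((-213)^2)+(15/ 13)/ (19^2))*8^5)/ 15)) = -494591416311861405/ 1256021288749973504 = -0.39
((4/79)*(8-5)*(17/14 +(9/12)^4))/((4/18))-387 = -27319347/70784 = -385.95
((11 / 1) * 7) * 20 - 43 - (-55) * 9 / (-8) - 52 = 11065 / 8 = 1383.12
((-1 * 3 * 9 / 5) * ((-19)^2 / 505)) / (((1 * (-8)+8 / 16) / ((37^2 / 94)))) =4447881 / 593375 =7.50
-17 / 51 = -1 / 3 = -0.33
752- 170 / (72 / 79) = 20357 / 36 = 565.47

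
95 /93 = 1.02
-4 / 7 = -0.57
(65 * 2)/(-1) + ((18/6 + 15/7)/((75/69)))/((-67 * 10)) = -7621664/58625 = -130.01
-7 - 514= -521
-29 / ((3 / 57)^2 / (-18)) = 188442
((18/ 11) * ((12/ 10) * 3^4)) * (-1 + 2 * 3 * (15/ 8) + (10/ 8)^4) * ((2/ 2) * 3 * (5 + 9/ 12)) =490283847/ 14080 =34821.30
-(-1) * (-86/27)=-86/27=-3.19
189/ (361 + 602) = 21/ 107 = 0.20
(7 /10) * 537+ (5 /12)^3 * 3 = 1083217 /2880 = 376.12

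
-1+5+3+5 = 12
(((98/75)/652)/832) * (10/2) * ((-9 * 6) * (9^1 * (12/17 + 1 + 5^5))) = -105484113/5763680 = -18.30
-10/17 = -0.59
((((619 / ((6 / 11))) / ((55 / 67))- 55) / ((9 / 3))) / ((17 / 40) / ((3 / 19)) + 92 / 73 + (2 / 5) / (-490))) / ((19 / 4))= 11395749680 / 483354471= 23.58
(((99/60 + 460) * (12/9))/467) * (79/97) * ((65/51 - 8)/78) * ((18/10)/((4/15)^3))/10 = -2251679409/2562836224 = -0.88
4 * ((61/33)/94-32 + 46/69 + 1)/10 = -94033/7755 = -12.13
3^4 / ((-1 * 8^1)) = -81 / 8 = -10.12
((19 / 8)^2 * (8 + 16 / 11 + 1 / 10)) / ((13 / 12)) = 1138233 / 22880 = 49.75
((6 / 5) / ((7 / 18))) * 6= 648 / 35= 18.51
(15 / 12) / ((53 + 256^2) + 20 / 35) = 35 / 1836508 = 0.00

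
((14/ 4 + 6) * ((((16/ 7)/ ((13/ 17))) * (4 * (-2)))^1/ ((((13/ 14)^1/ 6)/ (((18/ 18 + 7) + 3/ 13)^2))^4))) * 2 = -5052447595845807725828800512/ 302875106592253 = -16681620528978.26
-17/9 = -1.89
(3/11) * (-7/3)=-7/11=-0.64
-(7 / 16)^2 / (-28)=0.01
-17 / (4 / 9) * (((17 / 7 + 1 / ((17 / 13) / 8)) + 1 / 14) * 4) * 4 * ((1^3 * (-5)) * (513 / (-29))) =-466476.21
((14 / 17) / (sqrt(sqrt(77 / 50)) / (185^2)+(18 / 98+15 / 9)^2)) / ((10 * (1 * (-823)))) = -49439155029076466597370986496000000000 / 1691589181802081987207640228571289100405269 - 360062463715463356817760000 * sqrt(154) / 1691589181802081987207640228571289100405269+10447446851538595794315 * 2^(1 / 4) * sqrt(5) * 77^(3 / 4) / 28757016090635393782529883885711914706889573+42191449327772580078222336000000 * 2^(3 / 4) * sqrt(5) * 77^(1 / 4) / 1691589181802081987207640228571289100405269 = -0.00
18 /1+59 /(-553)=9895 /553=17.89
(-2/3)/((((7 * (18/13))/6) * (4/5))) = -65/126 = -0.52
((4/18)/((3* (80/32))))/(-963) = -4/130005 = -0.00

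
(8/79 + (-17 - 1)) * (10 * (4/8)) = -89.49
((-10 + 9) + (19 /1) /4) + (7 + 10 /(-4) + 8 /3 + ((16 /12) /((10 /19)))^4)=10551169 /202500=52.10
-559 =-559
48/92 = 0.52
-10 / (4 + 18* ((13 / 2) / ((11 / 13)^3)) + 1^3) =-6655 / 131852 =-0.05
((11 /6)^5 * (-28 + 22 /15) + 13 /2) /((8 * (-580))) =31670069 /270604800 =0.12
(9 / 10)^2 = 81 / 100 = 0.81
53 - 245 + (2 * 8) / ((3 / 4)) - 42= -638 / 3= -212.67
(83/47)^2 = 6889/2209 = 3.12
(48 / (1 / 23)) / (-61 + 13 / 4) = -19.12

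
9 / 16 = 0.56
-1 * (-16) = 16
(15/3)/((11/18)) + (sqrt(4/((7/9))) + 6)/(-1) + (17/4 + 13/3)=1421/132 - 6 * sqrt(7)/7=8.50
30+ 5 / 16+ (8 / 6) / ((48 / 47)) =4553 / 144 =31.62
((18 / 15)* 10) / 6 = 2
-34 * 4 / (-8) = 17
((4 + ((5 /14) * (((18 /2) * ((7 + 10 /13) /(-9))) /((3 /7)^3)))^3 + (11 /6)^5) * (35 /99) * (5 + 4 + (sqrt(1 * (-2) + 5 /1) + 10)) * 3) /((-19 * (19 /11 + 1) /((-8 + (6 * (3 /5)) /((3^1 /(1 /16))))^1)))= -26882184606971827 /199266283008 - 26882184606971827 * sqrt(3) /3786059377152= -147203.93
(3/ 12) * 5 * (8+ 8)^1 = 20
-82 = -82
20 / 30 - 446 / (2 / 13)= -8695 / 3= -2898.33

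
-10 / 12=-5 / 6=-0.83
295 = 295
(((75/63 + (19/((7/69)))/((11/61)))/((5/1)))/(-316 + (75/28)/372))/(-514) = 59566624/46523670435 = 0.00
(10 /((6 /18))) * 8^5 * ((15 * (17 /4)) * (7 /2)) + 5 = 219340805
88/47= 1.87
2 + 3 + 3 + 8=16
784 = 784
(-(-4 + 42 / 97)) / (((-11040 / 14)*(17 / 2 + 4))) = -1211 / 3346500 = -0.00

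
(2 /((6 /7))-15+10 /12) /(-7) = 71 /42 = 1.69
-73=-73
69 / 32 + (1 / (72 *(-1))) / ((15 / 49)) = 9119 / 4320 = 2.11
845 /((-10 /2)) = -169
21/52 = 0.40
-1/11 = -0.09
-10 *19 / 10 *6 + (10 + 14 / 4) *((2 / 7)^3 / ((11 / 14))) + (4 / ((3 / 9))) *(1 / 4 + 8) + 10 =-2479 / 539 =-4.60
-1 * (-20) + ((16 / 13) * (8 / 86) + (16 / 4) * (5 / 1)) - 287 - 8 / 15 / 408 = -105577444 / 427635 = -246.89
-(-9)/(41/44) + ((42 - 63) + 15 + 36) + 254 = 12040/41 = 293.66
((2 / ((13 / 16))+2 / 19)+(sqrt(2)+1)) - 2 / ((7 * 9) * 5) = sqrt(2)+277021 / 77805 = 4.97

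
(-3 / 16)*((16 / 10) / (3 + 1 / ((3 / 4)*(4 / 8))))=-9 / 170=-0.05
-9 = -9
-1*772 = -772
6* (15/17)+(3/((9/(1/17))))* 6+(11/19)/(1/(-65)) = -10407/323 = -32.22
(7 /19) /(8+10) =7 /342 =0.02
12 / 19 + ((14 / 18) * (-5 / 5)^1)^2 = 1903 / 1539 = 1.24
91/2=45.50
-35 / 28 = -5 / 4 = -1.25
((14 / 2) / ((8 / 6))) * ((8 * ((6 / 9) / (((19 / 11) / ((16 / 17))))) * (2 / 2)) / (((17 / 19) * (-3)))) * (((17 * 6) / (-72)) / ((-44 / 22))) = -4.03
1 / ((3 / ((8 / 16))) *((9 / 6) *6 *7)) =1 / 378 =0.00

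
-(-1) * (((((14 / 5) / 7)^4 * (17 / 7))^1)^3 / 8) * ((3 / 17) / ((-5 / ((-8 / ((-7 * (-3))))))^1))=1183744 / 2930908203125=0.00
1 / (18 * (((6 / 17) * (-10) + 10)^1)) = 17 / 1980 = 0.01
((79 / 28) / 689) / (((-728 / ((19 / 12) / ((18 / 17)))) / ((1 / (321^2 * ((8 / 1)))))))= -25517 / 2500704844904448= -0.00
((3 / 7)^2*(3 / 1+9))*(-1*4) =-432 / 49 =-8.82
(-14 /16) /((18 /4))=-7 /36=-0.19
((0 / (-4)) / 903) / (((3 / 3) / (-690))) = 0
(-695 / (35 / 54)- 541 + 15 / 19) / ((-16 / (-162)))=-8685711 / 532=-16326.52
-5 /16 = -0.31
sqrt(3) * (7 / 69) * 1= 7 * sqrt(3) / 69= 0.18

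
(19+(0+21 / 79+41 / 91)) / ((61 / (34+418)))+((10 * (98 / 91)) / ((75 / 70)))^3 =2324288113820 / 2001007827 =1161.56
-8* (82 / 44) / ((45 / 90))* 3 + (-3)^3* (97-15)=-25338 / 11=-2303.45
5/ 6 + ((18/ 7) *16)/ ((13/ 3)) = 5639/ 546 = 10.33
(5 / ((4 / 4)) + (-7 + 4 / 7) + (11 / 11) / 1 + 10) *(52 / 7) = 3484 / 49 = 71.10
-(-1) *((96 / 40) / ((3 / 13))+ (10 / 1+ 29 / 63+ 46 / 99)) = 73891 / 3465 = 21.32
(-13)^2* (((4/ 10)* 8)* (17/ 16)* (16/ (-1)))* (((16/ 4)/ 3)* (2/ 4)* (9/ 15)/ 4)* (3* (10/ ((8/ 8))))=-137904/ 5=-27580.80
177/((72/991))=58469/24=2436.21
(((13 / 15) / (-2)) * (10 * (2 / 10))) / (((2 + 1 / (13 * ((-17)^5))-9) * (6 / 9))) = 239955833 / 1292069880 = 0.19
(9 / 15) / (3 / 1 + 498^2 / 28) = 7 / 103370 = 0.00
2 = 2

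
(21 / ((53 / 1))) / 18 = 7 / 318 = 0.02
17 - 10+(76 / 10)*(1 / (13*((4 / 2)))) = 474 / 65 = 7.29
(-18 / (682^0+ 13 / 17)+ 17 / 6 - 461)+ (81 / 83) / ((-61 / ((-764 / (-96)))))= -284638207 / 607560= -468.49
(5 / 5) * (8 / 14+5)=39 / 7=5.57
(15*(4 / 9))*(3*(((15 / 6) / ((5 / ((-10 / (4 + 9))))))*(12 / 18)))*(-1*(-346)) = -69200 / 39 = -1774.36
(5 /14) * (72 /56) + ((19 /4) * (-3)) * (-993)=2773539 /196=14150.71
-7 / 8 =-0.88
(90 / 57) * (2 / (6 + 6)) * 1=5 / 19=0.26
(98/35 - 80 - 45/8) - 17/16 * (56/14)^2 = -99.82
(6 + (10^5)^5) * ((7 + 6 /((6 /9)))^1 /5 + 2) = 260000000000000000000000156 /5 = 52000000000000000000000030.00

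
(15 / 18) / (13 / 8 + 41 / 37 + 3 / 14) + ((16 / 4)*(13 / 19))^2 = 51409964 / 6613881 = 7.77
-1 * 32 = -32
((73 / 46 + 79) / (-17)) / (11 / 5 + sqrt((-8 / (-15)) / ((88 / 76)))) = -6728205 / 2825366 + 18535 *sqrt(3135) / 1412683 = -1.65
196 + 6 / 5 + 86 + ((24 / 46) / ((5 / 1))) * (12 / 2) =6528 / 23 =283.83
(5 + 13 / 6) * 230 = 4945 / 3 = 1648.33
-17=-17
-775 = -775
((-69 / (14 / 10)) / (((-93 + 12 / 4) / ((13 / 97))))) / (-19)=-299 / 77406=-0.00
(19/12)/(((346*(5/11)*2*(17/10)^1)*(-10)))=-209/705840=-0.00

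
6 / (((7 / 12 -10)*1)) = -72 / 113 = -0.64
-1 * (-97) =97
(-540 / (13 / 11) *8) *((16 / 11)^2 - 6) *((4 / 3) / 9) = 300800 / 143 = 2103.50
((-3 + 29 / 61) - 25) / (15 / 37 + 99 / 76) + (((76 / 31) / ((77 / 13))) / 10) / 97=-5465736239258 / 339184954185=-16.11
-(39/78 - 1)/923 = 1/1846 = 0.00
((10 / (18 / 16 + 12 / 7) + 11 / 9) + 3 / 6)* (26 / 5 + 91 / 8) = 86.92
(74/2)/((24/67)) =2479/24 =103.29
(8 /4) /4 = 1 /2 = 0.50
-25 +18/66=-272/11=-24.73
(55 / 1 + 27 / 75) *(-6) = -8304 / 25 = -332.16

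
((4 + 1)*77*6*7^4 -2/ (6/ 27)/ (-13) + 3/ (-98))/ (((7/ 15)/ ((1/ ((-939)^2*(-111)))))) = -3925555435/ 32326439054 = -0.12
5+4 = 9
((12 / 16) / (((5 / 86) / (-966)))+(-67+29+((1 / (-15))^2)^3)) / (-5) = 2499.88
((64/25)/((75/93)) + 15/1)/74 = 307/1250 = 0.25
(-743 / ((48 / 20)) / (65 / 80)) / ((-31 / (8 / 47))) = 118880 / 56823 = 2.09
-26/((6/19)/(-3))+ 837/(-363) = 29608/121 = 244.69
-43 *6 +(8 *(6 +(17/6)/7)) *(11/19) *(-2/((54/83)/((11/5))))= -24703438/53865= -458.62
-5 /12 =-0.42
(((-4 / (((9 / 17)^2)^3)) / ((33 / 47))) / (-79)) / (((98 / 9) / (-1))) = -2268931486 / 7543096407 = -0.30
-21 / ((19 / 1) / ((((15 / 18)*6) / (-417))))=0.01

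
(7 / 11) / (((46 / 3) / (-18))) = -189 / 253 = -0.75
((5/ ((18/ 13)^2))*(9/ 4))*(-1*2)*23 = -19435/ 72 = -269.93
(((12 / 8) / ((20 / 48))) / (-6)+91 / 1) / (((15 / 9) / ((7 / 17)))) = 9492 / 425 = 22.33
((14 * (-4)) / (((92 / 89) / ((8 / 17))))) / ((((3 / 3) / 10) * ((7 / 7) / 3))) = -299040 / 391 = -764.81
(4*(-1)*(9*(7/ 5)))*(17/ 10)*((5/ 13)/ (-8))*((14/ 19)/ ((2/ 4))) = 7497/ 1235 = 6.07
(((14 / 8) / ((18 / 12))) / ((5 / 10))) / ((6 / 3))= 1.17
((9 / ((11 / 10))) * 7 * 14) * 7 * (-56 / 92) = -864360 / 253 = -3416.44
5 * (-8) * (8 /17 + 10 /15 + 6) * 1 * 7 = -101920 /51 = -1998.43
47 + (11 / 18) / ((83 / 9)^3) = 53748869 / 1143574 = 47.00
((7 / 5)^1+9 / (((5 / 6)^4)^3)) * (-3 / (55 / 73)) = -4365291499881 / 13427734375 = -325.10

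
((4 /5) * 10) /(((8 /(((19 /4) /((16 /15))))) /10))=1425 /32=44.53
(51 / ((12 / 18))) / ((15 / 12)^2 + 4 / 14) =952 / 23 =41.39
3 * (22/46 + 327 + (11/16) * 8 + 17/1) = 48297/46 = 1049.93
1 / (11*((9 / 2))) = 0.02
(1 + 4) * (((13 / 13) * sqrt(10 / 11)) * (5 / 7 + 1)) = 60 * sqrt(110) / 77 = 8.17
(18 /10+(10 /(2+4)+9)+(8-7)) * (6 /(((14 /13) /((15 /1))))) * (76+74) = 1181700 /7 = 168814.29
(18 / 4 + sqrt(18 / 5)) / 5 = 3* sqrt(10) / 25 + 9 / 10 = 1.28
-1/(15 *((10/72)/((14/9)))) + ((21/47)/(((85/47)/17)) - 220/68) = 278/1275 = 0.22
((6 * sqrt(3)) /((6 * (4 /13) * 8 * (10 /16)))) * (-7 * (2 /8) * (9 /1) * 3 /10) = -5.32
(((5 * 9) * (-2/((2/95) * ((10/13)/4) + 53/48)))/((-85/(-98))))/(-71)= 2987712/2265539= 1.32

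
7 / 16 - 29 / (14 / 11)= -2503 / 112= -22.35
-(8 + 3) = -11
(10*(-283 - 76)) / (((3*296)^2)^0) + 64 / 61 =-218926 / 61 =-3588.95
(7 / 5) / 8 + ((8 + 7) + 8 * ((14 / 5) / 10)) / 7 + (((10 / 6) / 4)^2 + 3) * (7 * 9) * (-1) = -552439 / 2800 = -197.30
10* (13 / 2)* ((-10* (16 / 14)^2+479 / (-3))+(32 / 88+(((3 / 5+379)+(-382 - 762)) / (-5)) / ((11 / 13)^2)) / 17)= -15738066877 / 1511895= -10409.50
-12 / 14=-6 / 7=-0.86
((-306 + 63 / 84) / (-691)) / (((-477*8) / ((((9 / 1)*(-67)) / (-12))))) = -27269 / 4687744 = -0.01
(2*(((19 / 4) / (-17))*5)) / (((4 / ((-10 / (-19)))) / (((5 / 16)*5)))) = -0.57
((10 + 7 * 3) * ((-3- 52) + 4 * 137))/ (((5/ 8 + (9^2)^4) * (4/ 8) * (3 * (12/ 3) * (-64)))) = -15283/ 16529941104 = -0.00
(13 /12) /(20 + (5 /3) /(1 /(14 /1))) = 1 /40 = 0.02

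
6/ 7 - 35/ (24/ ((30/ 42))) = -31/ 168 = -0.18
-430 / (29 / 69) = -29670 / 29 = -1023.10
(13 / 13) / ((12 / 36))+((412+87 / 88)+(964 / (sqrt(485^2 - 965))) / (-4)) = 36607 / 88 - 241*sqrt(58565) / 117130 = 415.49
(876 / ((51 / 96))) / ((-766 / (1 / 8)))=-1752 / 6511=-0.27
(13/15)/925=13/13875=0.00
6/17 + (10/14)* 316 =226.07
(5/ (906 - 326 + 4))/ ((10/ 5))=5/ 1168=0.00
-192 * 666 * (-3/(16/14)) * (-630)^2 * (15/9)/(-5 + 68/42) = -4662876456000/71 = -65674316281.69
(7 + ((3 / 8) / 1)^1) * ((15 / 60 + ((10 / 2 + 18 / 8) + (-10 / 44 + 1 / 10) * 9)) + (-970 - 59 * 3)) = -7402789 / 880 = -8412.26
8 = 8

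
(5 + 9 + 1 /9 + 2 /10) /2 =322 /45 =7.16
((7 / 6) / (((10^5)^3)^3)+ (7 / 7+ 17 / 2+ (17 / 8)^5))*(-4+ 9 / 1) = 316983581542968750000000000000000000000000000007 / 1200000000000000000000000000000000000000000000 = 264.15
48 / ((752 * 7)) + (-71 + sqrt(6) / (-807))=-23356 / 329 - sqrt(6) / 807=-70.99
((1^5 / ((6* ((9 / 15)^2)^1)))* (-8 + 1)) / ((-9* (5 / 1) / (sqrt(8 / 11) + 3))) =35* sqrt(22) / 2673 + 35 / 162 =0.28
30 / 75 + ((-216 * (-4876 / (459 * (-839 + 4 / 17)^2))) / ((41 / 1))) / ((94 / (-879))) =0.40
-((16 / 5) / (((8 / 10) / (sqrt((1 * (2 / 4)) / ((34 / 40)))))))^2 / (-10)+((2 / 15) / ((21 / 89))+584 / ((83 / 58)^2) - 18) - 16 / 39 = 128657175932 / 479577735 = 268.27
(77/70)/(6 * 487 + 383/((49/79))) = 539/1734350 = 0.00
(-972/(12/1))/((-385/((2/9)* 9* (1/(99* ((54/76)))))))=76/12705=0.01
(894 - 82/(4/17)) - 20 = 1051/2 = 525.50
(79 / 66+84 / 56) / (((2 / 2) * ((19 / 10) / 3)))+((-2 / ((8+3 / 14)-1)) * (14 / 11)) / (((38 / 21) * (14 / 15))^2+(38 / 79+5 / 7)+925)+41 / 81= 4237383173934151 / 889428063488481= 4.76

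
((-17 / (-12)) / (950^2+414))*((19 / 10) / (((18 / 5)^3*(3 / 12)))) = 8075 / 31594766688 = 0.00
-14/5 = -2.80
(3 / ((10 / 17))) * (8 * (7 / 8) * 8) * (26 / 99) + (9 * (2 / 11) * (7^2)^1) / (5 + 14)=248374 / 3135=79.23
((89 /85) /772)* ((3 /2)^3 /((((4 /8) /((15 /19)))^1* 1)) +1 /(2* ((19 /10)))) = 445 /58672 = 0.01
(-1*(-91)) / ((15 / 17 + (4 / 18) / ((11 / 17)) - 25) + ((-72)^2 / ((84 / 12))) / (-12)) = -1072071 / 1007140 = -1.06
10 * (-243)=-2430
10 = 10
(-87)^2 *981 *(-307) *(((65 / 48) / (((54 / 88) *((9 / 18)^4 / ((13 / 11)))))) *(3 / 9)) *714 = -22638858580520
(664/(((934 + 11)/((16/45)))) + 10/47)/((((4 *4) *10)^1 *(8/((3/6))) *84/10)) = 462289/21489753600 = 0.00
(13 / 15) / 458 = 13 / 6870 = 0.00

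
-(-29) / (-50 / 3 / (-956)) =41586 / 25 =1663.44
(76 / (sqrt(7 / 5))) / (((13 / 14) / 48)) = 7296*sqrt(35) / 13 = 3320.29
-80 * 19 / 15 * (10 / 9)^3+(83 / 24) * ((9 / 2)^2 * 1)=-4826933 / 69984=-68.97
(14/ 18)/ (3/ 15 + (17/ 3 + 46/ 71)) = 2485/ 20814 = 0.12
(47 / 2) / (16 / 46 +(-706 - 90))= -1081 / 36600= -0.03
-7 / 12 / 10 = -7 / 120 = -0.06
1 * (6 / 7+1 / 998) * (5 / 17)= 29975 / 118762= 0.25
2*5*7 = 70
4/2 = 2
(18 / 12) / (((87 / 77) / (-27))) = -2079 / 58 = -35.84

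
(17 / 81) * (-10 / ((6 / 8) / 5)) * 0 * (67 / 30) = 0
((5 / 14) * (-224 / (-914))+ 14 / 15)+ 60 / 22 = 282628 / 75405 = 3.75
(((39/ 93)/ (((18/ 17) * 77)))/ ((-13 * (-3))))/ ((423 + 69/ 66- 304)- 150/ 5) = 0.00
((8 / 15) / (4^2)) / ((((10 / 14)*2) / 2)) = 7 / 150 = 0.05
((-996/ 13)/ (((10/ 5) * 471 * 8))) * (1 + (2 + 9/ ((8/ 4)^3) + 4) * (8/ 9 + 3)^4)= -182149061/ 10987488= -16.58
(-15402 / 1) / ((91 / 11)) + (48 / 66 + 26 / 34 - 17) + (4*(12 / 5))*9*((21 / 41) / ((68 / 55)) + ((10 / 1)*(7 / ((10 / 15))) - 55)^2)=149417746574 / 697697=214158.51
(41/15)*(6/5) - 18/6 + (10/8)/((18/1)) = 629/1800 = 0.35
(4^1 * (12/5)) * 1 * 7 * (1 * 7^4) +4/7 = 5647172/35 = 161347.77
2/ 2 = 1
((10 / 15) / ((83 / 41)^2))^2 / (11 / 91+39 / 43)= 0.03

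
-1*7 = -7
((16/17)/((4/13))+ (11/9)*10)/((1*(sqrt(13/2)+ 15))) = 23380/22287 - 2338*sqrt(26)/66861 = 0.87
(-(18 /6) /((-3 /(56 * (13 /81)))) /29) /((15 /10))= 1456 /7047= 0.21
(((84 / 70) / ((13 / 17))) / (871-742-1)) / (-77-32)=-51 / 453440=-0.00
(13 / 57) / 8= 13 / 456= 0.03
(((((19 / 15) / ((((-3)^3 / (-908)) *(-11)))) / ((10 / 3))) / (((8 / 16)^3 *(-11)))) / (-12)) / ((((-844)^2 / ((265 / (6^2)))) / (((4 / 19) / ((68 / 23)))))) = -276713 / 5340927929040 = -0.00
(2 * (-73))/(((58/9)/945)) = -620865/29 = -21409.14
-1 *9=-9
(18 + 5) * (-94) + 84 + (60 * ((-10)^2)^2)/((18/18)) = 597922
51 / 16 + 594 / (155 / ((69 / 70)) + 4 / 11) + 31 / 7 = 76267865 / 6699056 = 11.38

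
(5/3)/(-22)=-5/66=-0.08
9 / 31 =0.29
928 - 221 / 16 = 14627 / 16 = 914.19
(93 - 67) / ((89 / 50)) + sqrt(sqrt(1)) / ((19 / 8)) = 25412 / 1691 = 15.03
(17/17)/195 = 1/195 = 0.01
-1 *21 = -21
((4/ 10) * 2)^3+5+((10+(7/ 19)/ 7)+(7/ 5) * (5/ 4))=164489/ 9500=17.31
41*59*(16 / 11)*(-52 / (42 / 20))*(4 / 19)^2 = -322017280 / 83391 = -3861.54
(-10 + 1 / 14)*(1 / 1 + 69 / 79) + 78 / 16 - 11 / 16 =-127525 / 8848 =-14.41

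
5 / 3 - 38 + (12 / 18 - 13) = -146 / 3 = -48.67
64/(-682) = -32/341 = -0.09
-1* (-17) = 17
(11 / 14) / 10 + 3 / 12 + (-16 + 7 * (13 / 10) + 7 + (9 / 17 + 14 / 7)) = 352 / 119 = 2.96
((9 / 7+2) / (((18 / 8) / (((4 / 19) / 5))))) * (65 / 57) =0.07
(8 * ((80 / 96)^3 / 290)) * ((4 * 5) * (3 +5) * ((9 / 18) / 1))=1000 / 783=1.28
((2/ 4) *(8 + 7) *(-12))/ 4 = -45/ 2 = -22.50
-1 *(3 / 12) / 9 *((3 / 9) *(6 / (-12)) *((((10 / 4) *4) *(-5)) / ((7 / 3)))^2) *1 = 625 / 294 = 2.13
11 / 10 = 1.10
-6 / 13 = -0.46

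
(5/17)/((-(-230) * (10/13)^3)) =2197/782000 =0.00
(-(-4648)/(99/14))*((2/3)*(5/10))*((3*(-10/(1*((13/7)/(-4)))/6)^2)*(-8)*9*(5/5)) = -10203289600/16731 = -609843.38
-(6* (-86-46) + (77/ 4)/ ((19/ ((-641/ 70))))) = 608971/ 760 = 801.28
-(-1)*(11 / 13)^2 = 121 / 169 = 0.72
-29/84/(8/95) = -2755/672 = -4.10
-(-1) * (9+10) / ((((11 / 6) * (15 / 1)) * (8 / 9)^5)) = 1121931 / 901120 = 1.25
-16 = -16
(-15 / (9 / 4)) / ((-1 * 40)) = 1 / 6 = 0.17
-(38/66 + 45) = -45.58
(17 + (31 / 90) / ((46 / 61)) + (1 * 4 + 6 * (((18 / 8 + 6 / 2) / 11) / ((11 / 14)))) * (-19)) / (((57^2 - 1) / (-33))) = 64015709 / 49304640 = 1.30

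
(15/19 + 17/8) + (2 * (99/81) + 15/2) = 17591/1368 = 12.86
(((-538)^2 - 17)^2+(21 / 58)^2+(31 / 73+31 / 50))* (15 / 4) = 1542830432266343973 / 4911440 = 314129956238.16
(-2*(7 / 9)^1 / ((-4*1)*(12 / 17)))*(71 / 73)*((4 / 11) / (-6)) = -8449 / 260172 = -0.03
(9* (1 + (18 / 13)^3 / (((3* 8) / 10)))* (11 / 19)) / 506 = 41643 / 1920178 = 0.02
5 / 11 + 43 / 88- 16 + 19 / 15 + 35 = 27997 / 1320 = 21.21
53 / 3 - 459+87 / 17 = -22247 / 51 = -436.22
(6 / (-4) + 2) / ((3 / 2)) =1 / 3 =0.33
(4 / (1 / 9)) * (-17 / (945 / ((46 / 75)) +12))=-0.39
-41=-41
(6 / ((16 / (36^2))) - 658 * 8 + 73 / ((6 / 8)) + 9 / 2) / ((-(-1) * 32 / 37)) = -1038109 / 192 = -5406.82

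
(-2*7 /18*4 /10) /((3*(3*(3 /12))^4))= -3584 /10935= -0.33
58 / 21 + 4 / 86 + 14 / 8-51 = -46.44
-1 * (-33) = 33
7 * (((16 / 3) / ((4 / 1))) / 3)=28 / 9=3.11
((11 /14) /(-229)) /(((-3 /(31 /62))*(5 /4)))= 11 /24045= 0.00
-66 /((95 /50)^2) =-6600 /361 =-18.28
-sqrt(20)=-4.47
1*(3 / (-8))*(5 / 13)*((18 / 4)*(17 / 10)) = -459 / 416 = -1.10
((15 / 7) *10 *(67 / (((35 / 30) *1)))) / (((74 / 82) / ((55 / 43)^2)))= 7478707500 / 3352237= 2230.96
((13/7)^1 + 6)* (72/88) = 45/7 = 6.43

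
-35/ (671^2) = -35/ 450241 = -0.00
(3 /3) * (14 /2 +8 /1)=15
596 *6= 3576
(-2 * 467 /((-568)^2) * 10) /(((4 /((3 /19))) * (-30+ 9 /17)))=39695 /1023685952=0.00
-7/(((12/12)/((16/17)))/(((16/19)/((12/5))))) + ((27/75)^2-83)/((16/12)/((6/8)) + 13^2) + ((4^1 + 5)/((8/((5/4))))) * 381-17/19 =546530510533/1027140000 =532.09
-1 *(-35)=35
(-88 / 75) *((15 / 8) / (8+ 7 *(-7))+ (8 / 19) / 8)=-473 / 58425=-0.01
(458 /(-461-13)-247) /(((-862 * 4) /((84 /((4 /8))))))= 411376 /34049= 12.08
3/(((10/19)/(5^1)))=57/2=28.50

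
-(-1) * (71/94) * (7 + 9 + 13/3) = 15.36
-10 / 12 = -5 / 6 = -0.83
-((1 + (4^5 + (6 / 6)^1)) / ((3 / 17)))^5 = -6643166495716201824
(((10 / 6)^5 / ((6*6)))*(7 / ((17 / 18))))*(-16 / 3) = -175000 / 12393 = -14.12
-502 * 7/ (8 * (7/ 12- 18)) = 5271/ 209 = 25.22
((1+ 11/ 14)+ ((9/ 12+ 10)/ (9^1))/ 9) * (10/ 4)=21755/ 4536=4.80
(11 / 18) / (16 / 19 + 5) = 209 / 1998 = 0.10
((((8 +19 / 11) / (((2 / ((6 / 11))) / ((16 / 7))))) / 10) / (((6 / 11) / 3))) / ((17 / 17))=1284 / 385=3.34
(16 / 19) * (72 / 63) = 128 / 133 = 0.96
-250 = -250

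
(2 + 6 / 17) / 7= 40 / 119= 0.34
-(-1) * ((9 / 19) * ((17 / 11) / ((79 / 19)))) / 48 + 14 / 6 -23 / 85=7326509 / 3545520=2.07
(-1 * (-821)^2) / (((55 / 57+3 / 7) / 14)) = -6771929.90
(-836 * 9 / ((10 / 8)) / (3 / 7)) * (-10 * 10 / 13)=108036.92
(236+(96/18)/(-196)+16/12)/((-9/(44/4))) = -14212/49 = -290.04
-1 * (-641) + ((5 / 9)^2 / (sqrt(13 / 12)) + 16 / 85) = 50 * sqrt(39) / 1053 + 54501 / 85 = 641.48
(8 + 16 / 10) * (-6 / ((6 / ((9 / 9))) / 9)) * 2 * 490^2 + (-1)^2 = -41489279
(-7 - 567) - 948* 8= -8158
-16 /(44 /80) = -320 /11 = -29.09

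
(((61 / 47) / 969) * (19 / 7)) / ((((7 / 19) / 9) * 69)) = 1159 / 900473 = 0.00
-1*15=-15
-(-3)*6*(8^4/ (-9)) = -8192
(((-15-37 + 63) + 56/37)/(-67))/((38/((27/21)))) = -0.01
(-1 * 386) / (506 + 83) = -386 / 589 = -0.66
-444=-444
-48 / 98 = -24 / 49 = -0.49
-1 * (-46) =46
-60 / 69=-20 / 23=-0.87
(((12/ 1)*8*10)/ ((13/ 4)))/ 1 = 295.38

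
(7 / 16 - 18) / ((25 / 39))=-10959 / 400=-27.40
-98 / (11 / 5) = -490 / 11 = -44.55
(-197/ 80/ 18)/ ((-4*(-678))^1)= -197/ 3905280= -0.00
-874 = -874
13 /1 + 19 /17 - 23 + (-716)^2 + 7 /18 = 156870137 /306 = 512647.51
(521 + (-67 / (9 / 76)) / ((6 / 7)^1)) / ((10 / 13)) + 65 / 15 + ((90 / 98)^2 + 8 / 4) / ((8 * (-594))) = -671123393 / 3803184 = -176.46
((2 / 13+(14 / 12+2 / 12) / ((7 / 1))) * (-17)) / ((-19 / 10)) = 3.08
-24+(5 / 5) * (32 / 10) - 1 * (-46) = 126 / 5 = 25.20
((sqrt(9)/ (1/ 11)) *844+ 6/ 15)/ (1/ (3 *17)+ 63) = 441.96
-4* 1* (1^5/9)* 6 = -8/3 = -2.67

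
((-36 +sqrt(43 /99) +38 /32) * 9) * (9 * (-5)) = 225585 /16 - 135 * sqrt(473) /11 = 13832.15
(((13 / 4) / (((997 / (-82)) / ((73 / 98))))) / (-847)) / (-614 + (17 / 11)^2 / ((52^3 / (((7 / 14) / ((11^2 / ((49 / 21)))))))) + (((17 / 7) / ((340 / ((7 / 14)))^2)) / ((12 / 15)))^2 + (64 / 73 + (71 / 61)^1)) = -16356758326356616396800 / 42579875245189920871649429503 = -0.00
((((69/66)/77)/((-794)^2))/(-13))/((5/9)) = -207/69417307960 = -0.00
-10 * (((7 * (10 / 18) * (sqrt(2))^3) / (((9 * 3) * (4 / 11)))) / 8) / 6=-1925 * sqrt(2) / 11664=-0.23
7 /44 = 0.16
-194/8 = -97/4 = -24.25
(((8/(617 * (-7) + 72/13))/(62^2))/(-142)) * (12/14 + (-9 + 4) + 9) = 442/26782373275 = 0.00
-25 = -25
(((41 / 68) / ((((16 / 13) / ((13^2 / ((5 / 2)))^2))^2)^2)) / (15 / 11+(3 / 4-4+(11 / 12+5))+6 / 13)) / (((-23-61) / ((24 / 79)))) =-8153129459423862959245629 / 88369400000000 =-92261908074.78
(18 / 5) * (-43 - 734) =-13986 / 5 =-2797.20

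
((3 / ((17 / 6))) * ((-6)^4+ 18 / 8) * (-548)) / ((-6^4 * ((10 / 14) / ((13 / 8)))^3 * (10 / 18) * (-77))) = -76588757973 / 478720000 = -159.99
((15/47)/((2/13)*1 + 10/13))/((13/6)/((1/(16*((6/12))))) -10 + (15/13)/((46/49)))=58305/1443934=0.04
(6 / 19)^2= 36 / 361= 0.10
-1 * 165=-165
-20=-20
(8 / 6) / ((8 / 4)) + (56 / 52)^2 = 1.83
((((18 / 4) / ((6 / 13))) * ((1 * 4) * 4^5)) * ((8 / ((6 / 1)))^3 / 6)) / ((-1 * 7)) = -425984 / 189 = -2253.88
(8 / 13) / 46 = 4 / 299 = 0.01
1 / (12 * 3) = 1 / 36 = 0.03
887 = 887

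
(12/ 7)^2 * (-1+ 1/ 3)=-96/ 49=-1.96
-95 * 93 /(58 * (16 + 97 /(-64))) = -94240 /8961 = -10.52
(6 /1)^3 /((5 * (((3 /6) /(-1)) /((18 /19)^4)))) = -69.60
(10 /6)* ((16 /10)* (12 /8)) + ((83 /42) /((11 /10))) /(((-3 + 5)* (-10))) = 3613 /924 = 3.91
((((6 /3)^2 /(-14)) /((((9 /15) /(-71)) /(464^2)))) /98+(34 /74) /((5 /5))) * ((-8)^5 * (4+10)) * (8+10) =-1111987501006848 /1813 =-613341147825.07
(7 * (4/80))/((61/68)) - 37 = -11166/305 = -36.61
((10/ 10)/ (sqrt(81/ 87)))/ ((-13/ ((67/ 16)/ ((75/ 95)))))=-1273*sqrt(87)/ 28080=-0.42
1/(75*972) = 1/72900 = 0.00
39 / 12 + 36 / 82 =605 / 164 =3.69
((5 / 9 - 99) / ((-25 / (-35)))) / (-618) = 3101 / 13905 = 0.22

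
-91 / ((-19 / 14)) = 1274 / 19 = 67.05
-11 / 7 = -1.57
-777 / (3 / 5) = -1295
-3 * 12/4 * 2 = -18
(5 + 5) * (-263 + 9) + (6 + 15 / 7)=-17723 / 7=-2531.86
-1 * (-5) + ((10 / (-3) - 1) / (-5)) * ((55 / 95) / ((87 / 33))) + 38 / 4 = 242831 / 16530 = 14.69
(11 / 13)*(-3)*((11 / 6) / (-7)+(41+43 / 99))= -57065 / 546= -104.51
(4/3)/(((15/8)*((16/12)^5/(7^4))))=64827/160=405.17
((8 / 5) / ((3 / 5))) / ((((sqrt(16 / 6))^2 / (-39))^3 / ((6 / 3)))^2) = 855054733923 / 8192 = 104376798.57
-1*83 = -83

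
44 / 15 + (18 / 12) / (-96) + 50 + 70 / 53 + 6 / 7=19622851 / 356160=55.10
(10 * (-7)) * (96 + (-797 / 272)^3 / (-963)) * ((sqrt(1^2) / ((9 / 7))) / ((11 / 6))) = -455919831609865 / 159877352448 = -2851.68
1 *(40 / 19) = 40 / 19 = 2.11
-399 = -399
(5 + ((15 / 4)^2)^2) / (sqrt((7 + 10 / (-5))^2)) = 10381 / 256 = 40.55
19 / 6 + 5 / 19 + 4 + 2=1075 / 114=9.43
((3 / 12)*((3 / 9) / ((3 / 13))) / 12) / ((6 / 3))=13 / 864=0.02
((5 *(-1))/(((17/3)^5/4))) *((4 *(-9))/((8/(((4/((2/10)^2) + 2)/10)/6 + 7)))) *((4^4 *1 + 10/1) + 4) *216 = 11096488080/1419857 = 7815.22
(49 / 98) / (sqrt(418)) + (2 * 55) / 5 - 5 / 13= sqrt(418) / 836 + 281 / 13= 21.64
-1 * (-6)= 6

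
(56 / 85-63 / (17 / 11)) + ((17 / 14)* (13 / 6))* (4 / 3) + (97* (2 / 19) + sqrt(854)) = 2.84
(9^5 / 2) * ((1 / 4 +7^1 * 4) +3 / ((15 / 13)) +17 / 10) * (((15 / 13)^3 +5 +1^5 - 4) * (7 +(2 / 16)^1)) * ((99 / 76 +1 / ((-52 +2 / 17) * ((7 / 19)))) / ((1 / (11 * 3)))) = 137664863817974757 / 137795840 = 999049491.03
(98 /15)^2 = 42.68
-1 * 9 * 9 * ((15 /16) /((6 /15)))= -6075 /32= -189.84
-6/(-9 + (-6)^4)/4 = -1/858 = -0.00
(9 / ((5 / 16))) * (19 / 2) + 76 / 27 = 37316 / 135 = 276.41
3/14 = 0.21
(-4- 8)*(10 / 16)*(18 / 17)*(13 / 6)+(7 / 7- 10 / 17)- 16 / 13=-7967 / 442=-18.02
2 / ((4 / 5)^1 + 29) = 10 / 149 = 0.07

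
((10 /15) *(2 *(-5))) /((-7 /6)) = 40 /7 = 5.71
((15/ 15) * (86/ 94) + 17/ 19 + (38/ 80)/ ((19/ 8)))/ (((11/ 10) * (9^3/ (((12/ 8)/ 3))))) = 0.00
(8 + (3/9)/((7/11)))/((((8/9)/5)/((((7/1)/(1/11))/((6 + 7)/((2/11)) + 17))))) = 9845/236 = 41.72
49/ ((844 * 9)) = 49/ 7596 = 0.01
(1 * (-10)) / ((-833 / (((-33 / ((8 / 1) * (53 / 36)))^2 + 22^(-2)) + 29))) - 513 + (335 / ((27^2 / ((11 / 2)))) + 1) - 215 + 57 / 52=-722.93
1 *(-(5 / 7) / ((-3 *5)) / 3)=1 / 63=0.02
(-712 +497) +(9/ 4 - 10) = -891/ 4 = -222.75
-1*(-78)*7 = 546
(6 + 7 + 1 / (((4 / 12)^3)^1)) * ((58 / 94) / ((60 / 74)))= 4292 / 141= 30.44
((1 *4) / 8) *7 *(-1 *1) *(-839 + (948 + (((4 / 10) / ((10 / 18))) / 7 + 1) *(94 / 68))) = -386.84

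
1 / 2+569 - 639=-139 / 2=-69.50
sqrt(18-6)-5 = -5 +2* sqrt(3) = -1.54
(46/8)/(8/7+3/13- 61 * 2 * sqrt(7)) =-11618243 * sqrt(7)/1725530406- 261625/3451060812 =-0.02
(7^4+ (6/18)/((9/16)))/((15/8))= 518744/405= 1280.85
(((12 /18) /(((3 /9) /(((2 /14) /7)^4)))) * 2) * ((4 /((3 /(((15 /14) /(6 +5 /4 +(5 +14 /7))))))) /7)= 160 /16101089193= 0.00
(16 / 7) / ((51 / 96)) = 4.30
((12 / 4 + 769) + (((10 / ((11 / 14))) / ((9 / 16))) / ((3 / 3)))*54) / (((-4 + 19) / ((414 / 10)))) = 1513308 / 275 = 5502.94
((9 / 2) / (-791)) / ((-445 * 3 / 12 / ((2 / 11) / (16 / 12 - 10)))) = -54 / 50335285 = -0.00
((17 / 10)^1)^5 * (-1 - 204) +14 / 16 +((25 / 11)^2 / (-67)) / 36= -4246204350431 / 1459260000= -2909.83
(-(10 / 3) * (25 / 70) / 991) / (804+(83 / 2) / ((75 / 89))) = -1250 / 887845819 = -0.00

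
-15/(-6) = 5/2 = 2.50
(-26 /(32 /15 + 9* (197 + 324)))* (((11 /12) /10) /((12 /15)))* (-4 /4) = 0.00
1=1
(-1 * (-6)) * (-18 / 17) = -108 / 17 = -6.35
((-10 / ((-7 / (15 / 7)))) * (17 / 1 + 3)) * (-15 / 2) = -22500 / 49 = -459.18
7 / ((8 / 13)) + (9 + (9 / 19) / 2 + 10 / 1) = 4653 / 152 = 30.61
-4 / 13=-0.31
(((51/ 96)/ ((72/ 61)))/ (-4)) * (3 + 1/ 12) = -0.35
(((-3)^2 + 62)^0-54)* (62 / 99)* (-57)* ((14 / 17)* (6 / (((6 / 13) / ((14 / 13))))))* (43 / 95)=27694408 / 2805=9873.23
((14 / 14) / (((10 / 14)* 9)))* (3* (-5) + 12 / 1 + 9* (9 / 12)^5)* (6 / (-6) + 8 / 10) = 413 / 15360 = 0.03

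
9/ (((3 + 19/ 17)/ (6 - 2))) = 306/ 35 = 8.74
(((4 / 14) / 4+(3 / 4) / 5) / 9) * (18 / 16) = 31 / 1120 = 0.03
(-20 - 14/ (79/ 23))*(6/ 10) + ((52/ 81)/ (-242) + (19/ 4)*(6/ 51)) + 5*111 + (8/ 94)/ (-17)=3347543924077/ 6186489210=541.11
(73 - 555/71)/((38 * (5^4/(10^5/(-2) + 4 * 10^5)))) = 1295840/1349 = 960.59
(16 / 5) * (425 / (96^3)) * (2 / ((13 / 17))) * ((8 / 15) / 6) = 289 / 808704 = 0.00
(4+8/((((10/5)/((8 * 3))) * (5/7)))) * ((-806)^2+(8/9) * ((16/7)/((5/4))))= 89909847.35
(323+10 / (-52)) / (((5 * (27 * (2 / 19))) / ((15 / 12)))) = 159467 / 5616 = 28.40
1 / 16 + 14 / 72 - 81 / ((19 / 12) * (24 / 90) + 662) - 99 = -424379051 / 4292496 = -98.87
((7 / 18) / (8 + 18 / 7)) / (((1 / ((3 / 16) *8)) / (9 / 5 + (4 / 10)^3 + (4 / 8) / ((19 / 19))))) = 9653 / 74000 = 0.13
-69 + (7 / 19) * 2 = -1297 / 19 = -68.26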